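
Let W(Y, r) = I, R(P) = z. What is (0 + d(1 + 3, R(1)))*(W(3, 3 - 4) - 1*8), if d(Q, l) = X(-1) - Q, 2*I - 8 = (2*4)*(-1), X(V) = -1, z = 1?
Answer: 40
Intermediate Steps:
R(P) = 1
I = 0 (I = 4 + ((2*4)*(-1))/2 = 4 + (8*(-1))/2 = 4 + (½)*(-8) = 4 - 4 = 0)
W(Y, r) = 0
d(Q, l) = -1 - Q
(0 + d(1 + 3, R(1)))*(W(3, 3 - 4) - 1*8) = (0 + (-1 - (1 + 3)))*(0 - 1*8) = (0 + (-1 - 1*4))*(0 - 8) = (0 + (-1 - 4))*(-8) = (0 - 5)*(-8) = -5*(-8) = 40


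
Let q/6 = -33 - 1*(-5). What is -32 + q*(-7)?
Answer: 1144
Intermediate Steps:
q = -168 (q = 6*(-33 - 1*(-5)) = 6*(-33 + 5) = 6*(-28) = -168)
-32 + q*(-7) = -32 - 168*(-7) = -32 + 1176 = 1144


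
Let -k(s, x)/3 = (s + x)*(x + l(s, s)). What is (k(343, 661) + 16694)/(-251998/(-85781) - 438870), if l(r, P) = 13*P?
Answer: 660717258313/18823227736 ≈ 35.101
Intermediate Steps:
k(s, x) = -3*(s + x)*(x + 13*s)
(k(343, 661) + 16694)/(-251998/(-85781) - 438870) = ((-39*343² - 3*661² - 42*343*661) + 16694)/(-251998/(-85781) - 438870) = ((-39*117649 - 3*436921 - 9522366) + 16694)/(-251998*(-1/85781) - 438870) = ((-4588311 - 1310763 - 9522366) + 16694)/(251998/85781 - 438870) = (-15421440 + 16694)/(-37646455472/85781) = -15404746*(-85781/37646455472) = 660717258313/18823227736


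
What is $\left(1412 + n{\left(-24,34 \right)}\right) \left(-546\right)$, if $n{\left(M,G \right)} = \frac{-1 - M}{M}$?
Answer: $- \frac{3081715}{4} \approx -7.7043 \cdot 10^{5}$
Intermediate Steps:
$n{\left(M,G \right)} = \frac{-1 - M}{M}$
$\left(1412 + n{\left(-24,34 \right)}\right) \left(-546\right) = \left(1412 + \frac{-1 - -24}{-24}\right) \left(-546\right) = \left(1412 - \frac{-1 + 24}{24}\right) \left(-546\right) = \left(1412 - \frac{23}{24}\right) \left(-546\right) = \frac{33865}{24} \left(-546\right) = - \frac{3081715}{4}$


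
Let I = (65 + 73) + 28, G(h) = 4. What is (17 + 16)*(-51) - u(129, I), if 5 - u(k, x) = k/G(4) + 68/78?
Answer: -258161/156 ≈ -1654.9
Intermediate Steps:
I = 166 (I = 138 + 28 = 166)
u(k, x) = 161/39 - k/4 (u(k, x) = 5 - (k/4 + 68/78) = 5 - (k*(¼) + 68*(1/78)) = 5 - (k/4 + 34/39) = 5 - (34/39 + k/4) = 5 + (-34/39 - k/4) = 161/39 - k/4)
(17 + 16)*(-51) - u(129, I) = (17 + 16)*(-51) - (161/39 - ¼*129) = 33*(-51) - (161/39 - 129/4) = -1683 - 1*(-4387/156) = -1683 + 4387/156 = -258161/156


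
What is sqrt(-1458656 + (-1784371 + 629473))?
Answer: I*sqrt(2613554) ≈ 1616.6*I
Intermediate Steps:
sqrt(-1458656 + (-1784371 + 629473)) = sqrt(-1458656 - 1154898) = sqrt(-2613554) = I*sqrt(2613554)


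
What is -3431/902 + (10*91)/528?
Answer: -2047/984 ≈ -2.0803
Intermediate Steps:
-3431/902 + (10*91)/528 = -3431*1/902 + 910*(1/528) = -3431/902 + 455/264 = -2047/984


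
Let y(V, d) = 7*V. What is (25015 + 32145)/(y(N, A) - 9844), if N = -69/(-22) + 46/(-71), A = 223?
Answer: -89283920/15349119 ≈ -5.8169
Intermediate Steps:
N = 3887/1562 (N = -69*(-1/22) + 46*(-1/71) = 69/22 - 46/71 = 3887/1562 ≈ 2.4885)
(25015 + 32145)/(y(N, A) - 9844) = (25015 + 32145)/(7*(3887/1562) - 9844) = 57160/(27209/1562 - 9844) = 57160/(-15349119/1562) = 57160*(-1562/15349119) = -89283920/15349119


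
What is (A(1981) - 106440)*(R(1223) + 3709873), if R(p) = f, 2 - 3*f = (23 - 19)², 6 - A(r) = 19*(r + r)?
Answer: -2022382783760/3 ≈ -6.7413e+11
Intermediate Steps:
A(r) = 6 - 38*r (A(r) = 6 - 19*(r + r) = 6 - 19*2*r = 6 - 38*r)
f = -14/3 (f = ⅔ - (23 - 19)²/3 = ⅔ - ⅓*4² = ⅔ - ⅓*16 = ⅔ - 16/3 = -14/3 ≈ -4.6667)
R(p) = -14/3
(A(1981) - 106440)*(R(1223) + 3709873) = ((6 - 38*1981) - 106440)*(-14/3 + 3709873) = ((6 - 75278) - 106440)*(11129605/3) = (-75272 - 106440)*(11129605/3) = -181712*11129605/3 = -2022382783760/3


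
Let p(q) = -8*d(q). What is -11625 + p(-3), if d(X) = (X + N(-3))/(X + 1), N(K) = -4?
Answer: -11653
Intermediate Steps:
d(X) = (-4 + X)/(1 + X) (d(X) = (X - 4)/(X + 1) = (-4 + X)/(1 + X))
p(q) = -8*(-4 + q)/(1 + q)
-11625 + p(-3) = -11625 + 8*(4 - 1*(-3))/(1 - 3) = -11625 + 8*(4 + 3)/(-2) = -11625 + 8*(-1/2)*7 = -11625 - 28 = -11653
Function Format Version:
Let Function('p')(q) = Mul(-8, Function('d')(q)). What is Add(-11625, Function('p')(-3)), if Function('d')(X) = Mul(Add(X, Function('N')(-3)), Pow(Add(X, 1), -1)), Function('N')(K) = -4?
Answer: -11653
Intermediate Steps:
Function('d')(X) = Mul(Pow(Add(1, X), -1), Add(-4, X)) (Function('d')(X) = Mul(Add(X, -4), Pow(Add(X, 1), -1)) = Mul(Add(-4, X), Pow(Add(1, X), -1)) = Mul(Pow(Add(1, X), -1), Add(-4, X)))
Function('p')(q) = Mul(-8, Pow(Add(1, q), -1), Add(-4, q)) (Function('p')(q) = Mul(-8, Mul(Pow(Add(1, q), -1), Add(-4, q))) = Mul(-8, Pow(Add(1, q), -1), Add(-4, q)))
Add(-11625, Function('p')(-3)) = Add(-11625, Mul(8, Pow(Add(1, -3), -1), Add(4, Mul(-1, -3)))) = Add(-11625, Mul(8, Pow(-2, -1), Add(4, 3))) = Add(-11625, Mul(8, Rational(-1, 2), 7)) = Add(-11625, -28) = -11653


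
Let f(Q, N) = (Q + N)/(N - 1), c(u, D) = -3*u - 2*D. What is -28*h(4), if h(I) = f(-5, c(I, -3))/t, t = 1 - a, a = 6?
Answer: 44/5 ≈ 8.8000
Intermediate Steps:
f(Q, N) = (N + Q)/(-1 + N)
t = -5 (t = 1 - 1*6 = 1 - 6 = -5)
h(I) = -(1 - 3*I)/(5*(5 - 3*I)) (h(I) = (((-3*I - 2*(-3)) - 5)/(-1 + (-3*I - 2*(-3))))/(-5) = (((-3*I + 6) - 5)/(-1 + (-3*I + 6)))*(-1/5) = (((6 - 3*I) - 5)/(-1 + (6 - 3*I)))*(-1/5) = ((1 - 3*I)/(5 - 3*I))*(-1/5) = -(1 - 3*I)/(5*(5 - 3*I)))
-28*h(4) = -28*(1 - 3*4)/(5*(-5 + 3*4)) = -28*(1 - 12)/(5*(-5 + 12)) = -28*(-11)/(5*7) = -28*(-11/35) = 44/5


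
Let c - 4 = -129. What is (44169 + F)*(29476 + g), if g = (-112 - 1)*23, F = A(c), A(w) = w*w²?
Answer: -51307010412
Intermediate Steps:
c = -125 (c = 4 - 129 = -125)
A(w) = w³
F = -1953125 (F = (-125)³ = -1953125)
g = -2599 (g = -113*23 = -2599)
(44169 + F)*(29476 + g) = (44169 - 1953125)*(29476 - 2599) = -1908956*26877 = -51307010412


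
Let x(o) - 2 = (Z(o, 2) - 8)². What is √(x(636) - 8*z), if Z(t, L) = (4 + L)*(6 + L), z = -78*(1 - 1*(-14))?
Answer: 3*√1218 ≈ 104.70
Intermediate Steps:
z = -1170 (z = -78*(1 + 14) = -78*15 = -1170)
x(o) = 1602 (x(o) = 2 + ((24 + 2² + 10*2) - 8)² = 2 + ((24 + 4 + 20) - 8)² = 2 + (48 - 8)² = 2 + 40² = 2 + 1600 = 1602)
√(x(636) - 8*z) = √(1602 - 8*(-1170)) = √(1602 + 9360) = √10962 = 3*√1218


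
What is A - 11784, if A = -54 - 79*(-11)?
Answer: -10969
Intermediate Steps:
A = 815 (A = -54 + 869 = 815)
A - 11784 = 815 - 11784 = -10969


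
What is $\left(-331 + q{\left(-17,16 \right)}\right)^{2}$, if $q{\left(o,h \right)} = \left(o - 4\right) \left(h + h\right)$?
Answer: $1006009$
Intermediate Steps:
$q{\left(o,h \right)} = 2 h \left(-4 + o\right)$ ($q{\left(o,h \right)} = \left(-4 + o\right) 2 h = 2 h \left(-4 + o\right)$)
$\left(-331 + q{\left(-17,16 \right)}\right)^{2} = \left(-331 + 2 \cdot 16 \left(-4 - 17\right)\right)^{2} = \left(-331 + 2 \cdot 16 \left(-21\right)\right)^{2} = \left(-331 - 672\right)^{2} = \left(-1003\right)^{2} = 1006009$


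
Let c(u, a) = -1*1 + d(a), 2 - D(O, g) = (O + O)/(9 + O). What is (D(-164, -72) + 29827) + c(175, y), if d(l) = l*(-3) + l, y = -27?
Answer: 4631382/155 ≈ 29880.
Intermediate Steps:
D(O, g) = 2 - 2*O/(9 + O) (D(O, g) = 2 - (O + O)/(9 + O) = 2 - 2*O/(9 + O))
d(l) = -2*l (d(l) = -3*l + l = -2*l)
c(u, a) = -1 - 2*a (c(u, a) = -1*1 - 2*a = -1 - 2*a)
(D(-164, -72) + 29827) + c(175, y) = (18/(9 - 164) + 29827) + (-1 - 2*(-27)) = (18/(-155) + 29827) + (-1 + 54) = (18*(-1/155) + 29827) + 53 = (-18/155 + 29827) + 53 = 4623167/155 + 53 = 4631382/155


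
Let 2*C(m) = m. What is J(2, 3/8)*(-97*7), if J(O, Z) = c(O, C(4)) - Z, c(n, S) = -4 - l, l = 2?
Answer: 34629/8 ≈ 4328.6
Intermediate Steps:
C(m) = m/2
c(n, S) = -6 (c(n, S) = -4 - 1*2 = -4 - 2 = -6)
J(O, Z) = -6 - Z
J(2, 3/8)*(-97*7) = (-6 - 3/8)*(-97*7) = (-6 - 3/8)*(-679) = -51/8*(-679) = 34629/8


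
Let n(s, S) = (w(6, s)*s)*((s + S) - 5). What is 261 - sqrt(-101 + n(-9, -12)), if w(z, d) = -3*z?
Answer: 261 - I*sqrt(4313) ≈ 261.0 - 65.673*I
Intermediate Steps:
n(s, S) = -18*s*(-5 + S + s) (n(s, S) = ((-3*6)*s)*((s + S) - 5) = (-18*s)*((S + s) - 5) = (-18*s)*(-5 + S + s) = -18*s*(-5 + S + s))
261 - sqrt(-101 + n(-9, -12)) = 261 - sqrt(-101 + 18*(-9)*(5 - 1*(-12) - 1*(-9))) = 261 - sqrt(-101 + 18*(-9)*(5 + 12 + 9)) = 261 - sqrt(-101 + 18*(-9)*26) = 261 - sqrt(-101 - 4212) = 261 - sqrt(-4313) = 261 - I*sqrt(4313)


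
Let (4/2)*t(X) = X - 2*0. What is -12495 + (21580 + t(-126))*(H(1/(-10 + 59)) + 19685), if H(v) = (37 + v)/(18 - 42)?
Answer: 249027678281/588 ≈ 4.2352e+8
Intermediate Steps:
H(v) = -37/24 - v/24 (H(v) = (37 + v)/(-24) = (37 + v)*(-1/24) = -37/24 - v/24)
t(X) = X/2 (t(X) = (X - 2*0)/2 = (X + 0)/2 = X/2)
-12495 + (21580 + t(-126))*(H(1/(-10 + 59)) + 19685) = -12495 + (21580 + (½)*(-126))*((-37/24 - 1/(24*(-10 + 59))) + 19685) = -12495 + (21580 - 63)*((-37/24 - 1/24/49) + 19685) = -12495 + 21517*((-37/24 - 1/24*1/49) + 19685) = -12495 + 21517*((-37/24 - 1/1176) + 19685) = -12495 + 21517*(-907/588 + 19685) = -12495 + 21517*(11573873/588) = -12495 + 249035025341/588 = 249027678281/588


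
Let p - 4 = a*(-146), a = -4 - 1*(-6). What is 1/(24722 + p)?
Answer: 1/24434 ≈ 4.0927e-5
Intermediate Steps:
a = 2 (a = -4 + 6 = 2)
p = -288 (p = 4 + 2*(-146) = 4 - 292 = -288)
1/(24722 + p) = 1/(24722 - 288) = 1/24434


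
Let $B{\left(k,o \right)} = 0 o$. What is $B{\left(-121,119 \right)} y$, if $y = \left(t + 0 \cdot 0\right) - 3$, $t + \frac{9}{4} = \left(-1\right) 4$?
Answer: $0$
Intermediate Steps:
$B{\left(k,o \right)} = 0$
$t = - \frac{25}{4}$ ($t = - \frac{9}{4} - 4 = - \frac{25}{4} \approx -6.25$)
$y = - \frac{37}{4}$ ($y = \left(- \frac{25}{4} + 0 \cdot 0\right) - 3 = \left(- \frac{25}{4} + 0\right) - 3 = - \frac{25}{4} - 3 = - \frac{37}{4} \approx -9.25$)
$B{\left(-121,119 \right)} y = 0 \left(- \frac{37}{4}\right) = 0$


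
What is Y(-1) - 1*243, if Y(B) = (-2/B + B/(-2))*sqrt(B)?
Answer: -243 + 5*I/2 ≈ -243.0 + 2.5*I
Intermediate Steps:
Y(B) = sqrt(B)*(-2/B - B/2) (Y(B) = (-2/B + B*(-1/2))*sqrt(B) = (-2/B - B/2)*sqrt(B) = sqrt(B)*(-2/B - B/2))
Y(-1) - 1*243 = (-4 - 1*(-1)**2)/(2*sqrt(-1)) - 1*243 = (-I)*(-4 - 1*1)/2 - 243 = (-I)*(-4 - 1)/2 - 243 = (1/2)*(-I)*(-5) - 243 = 5*I/2 - 243 = -243 + 5*I/2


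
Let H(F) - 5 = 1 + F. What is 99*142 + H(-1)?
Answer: 14063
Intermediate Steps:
H(F) = 6 + F (H(F) = 5 + (1 + F) = 6 + F)
99*142 + H(-1) = 99*142 + (6 - 1) = 14058 + 5 = 14063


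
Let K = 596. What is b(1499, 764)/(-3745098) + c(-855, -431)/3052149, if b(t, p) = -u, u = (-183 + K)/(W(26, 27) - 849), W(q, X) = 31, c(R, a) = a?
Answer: -62934514201/445248973360116 ≈ -0.00014135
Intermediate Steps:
u = -413/818 (u = (-183 + 596)/(31 - 849) = 413/(-818) = 413*(-1/818) = -413/818 ≈ -0.50489)
b(t, p) = 413/818 (b(t, p) = -1*(-413/818) = 413/818)
b(1499, 764)/(-3745098) + c(-855, -431)/3052149 = (413/818)/(-3745098) - 431/3052149 = (413/818)*(-1/3745098) - 431*1/3052149 = -59/437641452 - 431/3052149 = -62934514201/445248973360116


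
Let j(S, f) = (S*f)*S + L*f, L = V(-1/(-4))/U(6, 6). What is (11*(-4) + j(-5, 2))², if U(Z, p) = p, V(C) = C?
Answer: 5329/144 ≈ 37.007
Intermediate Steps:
L = 1/24 (L = -1/(-4)/6 = -1*(-¼)*(⅙) = (¼)*(⅙) = 1/24 ≈ 0.041667)
j(S, f) = f/24 + f*S² (j(S, f) = (S*f)*S + f/24 = f*S² + f/24 = f/24 + f*S²)
(11*(-4) + j(-5, 2))² = (11*(-4) + 2*(1/24 + (-5)²))² = (-44 + 2*(1/24 + 25))² = (-44 + 2*(601/24))² = (-44 + 601/12)² = (73/12)² = 5329/144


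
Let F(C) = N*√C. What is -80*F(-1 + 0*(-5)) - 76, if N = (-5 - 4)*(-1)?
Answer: -76 - 720*I ≈ -76.0 - 720.0*I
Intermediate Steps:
N = 9 (N = -9*(-1) = 9)
F(C) = 9*√C
-80*F(-1 + 0*(-5)) - 76 = -720*√(-1 + 0*(-5)) - 76 = -720*√(-1 + 0) - 76 = -720*√(-1) - 76 = -720*I - 76 = -76 - 720*I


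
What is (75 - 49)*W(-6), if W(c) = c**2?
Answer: 936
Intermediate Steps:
(75 - 49)*W(-6) = (75 - 49)*(-6)**2 = 26*36 = 936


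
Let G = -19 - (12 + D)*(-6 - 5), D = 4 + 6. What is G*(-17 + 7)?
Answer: -2230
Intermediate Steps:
D = 10
G = 223 (G = -19 - (12 + 10)*(-6 - 5) = -19 - 22*(-11) = -19 - 1*(-242) = -19 + 242 = 223)
G*(-17 + 7) = 223*(-17 + 7) = 223*(-10) = -2230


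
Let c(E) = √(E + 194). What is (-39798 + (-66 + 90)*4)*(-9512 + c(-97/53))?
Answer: 377645424 - 39702*√539805/53 ≈ 3.7710e+8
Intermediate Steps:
c(E) = √(194 + E)
(-39798 + (-66 + 90)*4)*(-9512 + c(-97/53)) = (-39798 + (-66 + 90)*4)*(-9512 + √(194 - 97/53)) = (-39798 + 24*4)*(-9512 + √(194 - 97*1/53)) = (-39798 + 96)*(-9512 + √(194 - 97/53)) = -39702*(-9512 + √(10185/53)) = -39702*(-9512 + √539805/53) = 377645424 - 39702*√539805/53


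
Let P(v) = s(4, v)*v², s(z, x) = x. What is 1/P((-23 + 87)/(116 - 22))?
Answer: 103823/32768 ≈ 3.1684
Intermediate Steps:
P(v) = v³ (P(v) = v*v² = v³)
1/P((-23 + 87)/(116 - 22)) = 1/(((-23 + 87)/(116 - 22))³) = 1/((64/94)³) = 1/((64*(1/94))³) = 1/((32/47)³) = 1/(32768/103823) = 103823/32768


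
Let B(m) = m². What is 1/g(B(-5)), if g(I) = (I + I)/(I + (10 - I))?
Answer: ⅕ ≈ 0.20000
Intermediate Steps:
g(I) = I/5 (g(I) = (2*I)/10 = (2*I)*(⅒) = I/5)
1/g(B(-5)) = 1/((⅕)*(-5)²) = 1/((⅕)*25) = 1/5 = ⅕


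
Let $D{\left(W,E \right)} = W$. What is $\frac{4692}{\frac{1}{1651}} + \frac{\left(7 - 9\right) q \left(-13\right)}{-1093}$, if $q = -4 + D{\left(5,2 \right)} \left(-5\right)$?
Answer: $\frac{8466916510}{1093} \approx 7.7465 \cdot 10^{6}$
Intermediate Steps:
$q = -29$ ($q = -4 + 5 \left(-5\right) = -4 - 25 = -29$)
$\frac{4692}{\frac{1}{1651}} + \frac{\left(7 - 9\right) q \left(-13\right)}{-1093} = \frac{4692}{\frac{1}{1651}} + \frac{\left(7 - 9\right) \left(-29\right) \left(-13\right)}{-1093} = 4692 \frac{1}{\frac{1}{1651}} + \left(7 - 9\right) \left(-29\right) \left(-13\right) \left(- \frac{1}{1093}\right) = 4692 \cdot 1651 + \left(-2\right) \left(-29\right) \left(-13\right) \left(- \frac{1}{1093}\right) = 7746492 + 58 \left(-13\right) \left(- \frac{1}{1093}\right) = 7746492 - - \frac{754}{1093} = 7746492 + \frac{754}{1093} = \frac{8466916510}{1093}$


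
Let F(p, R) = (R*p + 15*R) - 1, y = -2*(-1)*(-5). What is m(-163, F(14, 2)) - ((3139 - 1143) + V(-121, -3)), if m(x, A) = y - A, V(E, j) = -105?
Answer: -1958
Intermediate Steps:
y = -10 (y = 2*(-5) = -10)
F(p, R) = -1 + 15*R + R*p (F(p, R) = (15*R + R*p) - 1 = -1 + 15*R + R*p)
m(x, A) = -10 - A
m(-163, F(14, 2)) - ((3139 - 1143) + V(-121, -3)) = (-10 - (-1 + 15*2 + 2*14)) - ((3139 - 1143) - 105) = (-10 - (-1 + 30 + 28)) - (1996 - 105) = (-10 - 1*57) - 1*1891 = (-10 - 57) - 1891 = -67 - 1891 = -1958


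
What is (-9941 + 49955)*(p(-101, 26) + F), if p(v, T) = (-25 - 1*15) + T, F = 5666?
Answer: 226159128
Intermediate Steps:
p(v, T) = -40 + T (p(v, T) = (-25 - 15) + T = -40 + T)
(-9941 + 49955)*(p(-101, 26) + F) = (-9941 + 49955)*((-40 + 26) + 5666) = 40014*(-14 + 5666) = 40014*5652 = 226159128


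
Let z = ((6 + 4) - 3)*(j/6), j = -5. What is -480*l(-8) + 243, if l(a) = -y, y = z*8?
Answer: -22157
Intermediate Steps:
z = -35/6 (z = ((6 + 4) - 3)*(-5/6) = (10 - 3)*(-5*⅙) = 7*(-⅚) = -35/6 ≈ -5.8333)
y = -140/3 (y = -35/6*8 = -140/3 ≈ -46.667)
l(a) = 140/3 (l(a) = -1*(-140/3) = 140/3)
-480*l(-8) + 243 = -480*140/3 + 243 = -22400 + 243 = -22157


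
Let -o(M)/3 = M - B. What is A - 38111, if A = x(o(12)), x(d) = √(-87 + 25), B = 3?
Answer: -38111 + I*√62 ≈ -38111.0 + 7.874*I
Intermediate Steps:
o(M) = 9 - 3*M (o(M) = -3*(M - 1*3) = -3*(M - 3) = -3*(-3 + M) = 9 - 3*M)
x(d) = I*√62 (x(d) = √(-62) = I*√62)
A = I*√62 ≈ 7.874*I
A - 38111 = I*√62 - 38111 = -38111 + I*√62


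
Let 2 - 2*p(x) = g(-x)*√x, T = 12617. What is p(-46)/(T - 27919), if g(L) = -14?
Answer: -1/15302 - I*√46/2186 ≈ -6.5351e-5 - 0.0031026*I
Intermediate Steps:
p(x) = 1 + 7*√x (p(x) = 1 - (-7)*√x = 1 + 7*√x)
p(-46)/(T - 27919) = (1 + 7*√(-46))/(12617 - 27919) = (1 + 7*(I*√46))/(-15302) = (1 + 7*I*√46)*(-1/15302) = -1/15302 - I*√46/2186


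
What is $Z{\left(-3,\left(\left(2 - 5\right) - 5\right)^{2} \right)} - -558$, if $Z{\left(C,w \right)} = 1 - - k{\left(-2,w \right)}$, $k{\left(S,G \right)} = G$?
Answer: $623$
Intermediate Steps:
$Z{\left(C,w \right)} = 1 + w$ ($Z{\left(C,w \right)} = 1 - - w = 1 + w$)
$Z{\left(-3,\left(\left(2 - 5\right) - 5\right)^{2} \right)} - -558 = \left(1 + \left(\left(2 - 5\right) - 5\right)^{2}\right) - -558 = \left(1 + \left(\left(2 - 5\right) - 5\right)^{2}\right) + 558 = \left(1 + \left(-3 - 5\right)^{2}\right) + 558 = \left(1 + \left(-8\right)^{2}\right) + 558 = \left(1 + 64\right) + 558 = 65 + 558 = 623$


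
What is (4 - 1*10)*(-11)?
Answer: 66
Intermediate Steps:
(4 - 1*10)*(-11) = (4 - 10)*(-11) = -6*(-11) = 66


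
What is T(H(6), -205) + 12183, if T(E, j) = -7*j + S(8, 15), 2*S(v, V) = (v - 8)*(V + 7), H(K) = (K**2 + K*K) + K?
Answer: 13618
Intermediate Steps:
H(K) = K + 2*K**2 (H(K) = (K**2 + K**2) + K = 2*K**2 + K = K + 2*K**2)
S(v, V) = (-8 + v)*(7 + V)/2 (S(v, V) = ((v - 8)*(V + 7))/2 = ((-8 + v)*(7 + V))/2 = (-8 + v)*(7 + V)/2)
T(E, j) = -7*j (T(E, j) = -7*j + (-28 - 4*15 + (7/2)*8 + (1/2)*15*8) = -7*j + (-28 - 60 + 28 + 60) = -7*j + 0 = -7*j)
T(H(6), -205) + 12183 = -7*(-205) + 12183 = 1435 + 12183 = 13618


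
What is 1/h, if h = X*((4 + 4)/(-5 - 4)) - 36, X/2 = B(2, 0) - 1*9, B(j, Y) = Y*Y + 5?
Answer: -9/260 ≈ -0.034615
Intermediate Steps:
B(j, Y) = 5 + Y² (B(j, Y) = Y² + 5 = 5 + Y²)
X = -8 (X = 2*((5 + 0²) - 1*9) = 2*((5 + 0) - 9) = 2*(5 - 9) = 2*(-4) = -8)
h = -260/9 (h = -8*(4 + 4)/(-5 - 4) - 36 = -8*8/(-9) - 36 = -(-8)*8/9 - 36 = -8*(-8/9) - 36 = 64/9 - 36 = -260/9 ≈ -28.889)
1/h = 1/(-260/9) = -9/260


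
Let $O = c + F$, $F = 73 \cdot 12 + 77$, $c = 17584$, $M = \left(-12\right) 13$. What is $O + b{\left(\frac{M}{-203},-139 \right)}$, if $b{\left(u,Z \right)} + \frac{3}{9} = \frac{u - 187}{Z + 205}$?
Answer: $\frac{248316455}{13398} \approx 18534.0$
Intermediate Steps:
$M = -156$
$F = 953$ ($F = 876 + 77 = 953$)
$O = 18537$ ($O = 17584 + 953 = 18537$)
$b{\left(u,Z \right)} = - \frac{1}{3} + \frac{-187 + u}{205 + Z}$ ($b{\left(u,Z \right)} = - \frac{1}{3} + \frac{u - 187}{Z + 205} = - \frac{1}{3} + \frac{-187 + u}{205 + Z}$)
$O + b{\left(\frac{M}{-203},-139 \right)} = 18537 + \frac{-766 - -139 + 3 \left(- \frac{156}{-203}\right)}{3 \left(205 - 139\right)} = 18537 + \frac{-766 + 139 + 3 \left(\left(-156\right) \left(- \frac{1}{203}\right)\right)}{3 \cdot 66} = 18537 + \frac{1}{3} \cdot \frac{1}{66} \left(-766 + 139 + 3 \cdot \frac{156}{203}\right) = 18537 + \frac{1}{3} \cdot \frac{1}{66} \left(-766 + 139 + \frac{468}{203}\right) = 18537 + \frac{1}{3} \cdot \frac{1}{66} \left(- \frac{126813}{203}\right) = 18537 - \frac{42271}{13398} = \frac{248316455}{13398}$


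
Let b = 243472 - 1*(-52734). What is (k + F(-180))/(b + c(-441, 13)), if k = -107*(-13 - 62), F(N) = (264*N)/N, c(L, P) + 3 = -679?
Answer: 921/32836 ≈ 0.028048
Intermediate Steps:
c(L, P) = -682 (c(L, P) = -3 - 679 = -682)
F(N) = 264
k = 8025 (k = -107*(-75) = 8025)
b = 296206 (b = 243472 + 52734 = 296206)
(k + F(-180))/(b + c(-441, 13)) = (8025 + 264)/(296206 - 682) = 8289/295524 = 8289*(1/295524) = 921/32836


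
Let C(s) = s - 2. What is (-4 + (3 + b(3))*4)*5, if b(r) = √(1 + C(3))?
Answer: 40 + 20*√2 ≈ 68.284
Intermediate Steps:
C(s) = -2 + s
b(r) = √2 (b(r) = √(1 + (-2 + 3)) = √(1 + 1) = √2)
(-4 + (3 + b(3))*4)*5 = (-4 + (3 + √2)*4)*5 = (-4 + (12 + 4*√2))*5 = (8 + 4*√2)*5 = 40 + 20*√2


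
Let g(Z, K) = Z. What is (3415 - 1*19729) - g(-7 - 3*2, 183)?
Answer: -16301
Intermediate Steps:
(3415 - 1*19729) - g(-7 - 3*2, 183) = (3415 - 1*19729) - (-7 - 3*2) = (3415 - 19729) - (-7 - 6) = -16314 - 1*(-13) = -16314 + 13 = -16301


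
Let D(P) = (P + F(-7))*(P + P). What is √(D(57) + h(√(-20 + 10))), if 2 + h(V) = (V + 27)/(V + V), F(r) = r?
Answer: √(569850 - 135*I*√10)/10 ≈ 75.488 - 0.028276*I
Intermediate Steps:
h(V) = -2 + (27 + V)/(2*V) (h(V) = -2 + (V + 27)/(V + V) = -2 + (27 + V)/((2*V)) = -2 + (27 + V)*(1/(2*V)) = -2 + (27 + V)/(2*V))
D(P) = 2*P*(-7 + P) (D(P) = (P - 7)*(P + P) = (-7 + P)*(2*P) = 2*P*(-7 + P))
√(D(57) + h(√(-20 + 10))) = √(2*57*(-7 + 57) + 3*(9 - √(-20 + 10))/(2*(√(-20 + 10)))) = √(2*57*50 + 3*(9 - √(-10))/(2*(√(-10)))) = √(5700 + 3*(9 - I*√10)/(2*((I*√10)))) = √(5700 + 3*(-I*√10/10)*(9 - I*√10)/2) = √(5700 - 3*I*√10*(9 - I*√10)/20)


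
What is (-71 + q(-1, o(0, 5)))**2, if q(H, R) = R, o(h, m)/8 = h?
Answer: 5041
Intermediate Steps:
o(h, m) = 8*h
(-71 + q(-1, o(0, 5)))**2 = (-71 + 8*0)**2 = (-71 + 0)**2 = (-71)**2 = 5041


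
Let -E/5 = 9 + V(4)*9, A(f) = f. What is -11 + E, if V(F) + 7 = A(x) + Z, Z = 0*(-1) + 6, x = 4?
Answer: -191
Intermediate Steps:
Z = 6 (Z = 0 + 6 = 6)
V(F) = 3 (V(F) = -7 + (4 + 6) = -7 + 10 = 3)
E = -180 (E = -5*(9 + 3*9) = -5*(9 + 27) = -5*36 = -180)
-11 + E = -11 - 180 = -191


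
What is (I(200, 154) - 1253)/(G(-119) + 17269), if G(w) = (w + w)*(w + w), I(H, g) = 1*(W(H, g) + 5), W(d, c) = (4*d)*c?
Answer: 121952/73913 ≈ 1.6499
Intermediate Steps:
W(d, c) = 4*c*d
I(H, g) = 5 + 4*H*g (I(H, g) = 1*(4*g*H + 5) = 1*(4*H*g + 5) = 1*(5 + 4*H*g) = 5 + 4*H*g)
G(w) = 4*w² (G(w) = (2*w)*(2*w) = 4*w²)
(I(200, 154) - 1253)/(G(-119) + 17269) = ((5 + 4*200*154) - 1253)/(4*(-119)² + 17269) = ((5 + 123200) - 1253)/(4*14161 + 17269) = (123205 - 1253)/(56644 + 17269) = 121952/73913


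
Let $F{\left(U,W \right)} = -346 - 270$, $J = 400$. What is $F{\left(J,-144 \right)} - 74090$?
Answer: $-74706$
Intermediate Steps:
$F{\left(U,W \right)} = -616$
$F{\left(J,-144 \right)} - 74090 = -616 - 74090 = -74706$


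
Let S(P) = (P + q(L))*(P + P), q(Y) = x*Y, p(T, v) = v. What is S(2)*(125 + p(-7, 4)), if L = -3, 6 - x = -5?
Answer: -15996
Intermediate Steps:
x = 11 (x = 6 - 1*(-5) = 6 + 5 = 11)
q(Y) = 11*Y
S(P) = 2*P*(-33 + P) (S(P) = (P + 11*(-3))*(P + P) = (P - 33)*(2*P) = (-33 + P)*(2*P) = 2*P*(-33 + P))
S(2)*(125 + p(-7, 4)) = (2*2*(-33 + 2))*(125 + 4) = (2*2*(-31))*129 = -124*129 = -15996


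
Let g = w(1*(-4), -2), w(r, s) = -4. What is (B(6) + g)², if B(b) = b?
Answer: 4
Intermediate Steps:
g = -4
(B(6) + g)² = (6 - 4)² = 2² = 4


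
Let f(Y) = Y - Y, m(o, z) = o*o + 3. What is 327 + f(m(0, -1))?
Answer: 327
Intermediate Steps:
m(o, z) = 3 + o² (m(o, z) = o² + 3 = 3 + o²)
f(Y) = 0
327 + f(m(0, -1)) = 327 + 0 = 327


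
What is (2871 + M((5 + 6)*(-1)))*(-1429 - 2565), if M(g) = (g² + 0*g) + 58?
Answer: -12181700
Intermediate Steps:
M(g) = 58 + g² (M(g) = (g² + 0) + 58 = g² + 58 = 58 + g²)
(2871 + M((5 + 6)*(-1)))*(-1429 - 2565) = (2871 + (58 + ((5 + 6)*(-1))²))*(-1429 - 2565) = (2871 + (58 + (11*(-1))²))*(-3994) = (2871 + (58 + (-11)²))*(-3994) = (2871 + (58 + 121))*(-3994) = (2871 + 179)*(-3994) = 3050*(-3994) = -12181700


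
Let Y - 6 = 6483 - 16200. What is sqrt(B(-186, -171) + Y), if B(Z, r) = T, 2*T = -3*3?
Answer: 3*I*sqrt(4318)/2 ≈ 98.567*I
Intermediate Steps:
Y = -9711 (Y = 6 + (6483 - 16200) = 6 - 9717 = -9711)
T = -9/2 (T = (-3*3)/2 = (1/2)*(-9) = -9/2 ≈ -4.5000)
B(Z, r) = -9/2
sqrt(B(-186, -171) + Y) = sqrt(-9/2 - 9711) = sqrt(-19431/2) = 3*I*sqrt(4318)/2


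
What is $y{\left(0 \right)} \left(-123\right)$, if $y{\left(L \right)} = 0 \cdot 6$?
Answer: $0$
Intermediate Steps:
$y{\left(L \right)} = 0$
$y{\left(0 \right)} \left(-123\right) = 0 \left(-123\right) = 0$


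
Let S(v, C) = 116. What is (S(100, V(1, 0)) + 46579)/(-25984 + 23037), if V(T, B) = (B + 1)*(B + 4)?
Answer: -46695/2947 ≈ -15.845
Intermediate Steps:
V(T, B) = (1 + B)*(4 + B)
(S(100, V(1, 0)) + 46579)/(-25984 + 23037) = (116 + 46579)/(-25984 + 23037) = 46695/(-2947) = 46695*(-1/2947) = -46695/2947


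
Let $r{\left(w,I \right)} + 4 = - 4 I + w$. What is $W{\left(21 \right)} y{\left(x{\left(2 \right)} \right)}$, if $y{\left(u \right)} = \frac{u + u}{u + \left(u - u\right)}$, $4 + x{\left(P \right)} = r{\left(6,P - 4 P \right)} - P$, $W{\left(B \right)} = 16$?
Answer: $32$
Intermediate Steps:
$r{\left(w,I \right)} = -4 + w - 4 I$ ($r{\left(w,I \right)} = -4 - \left(- w + 4 I\right) = -4 + w - 4 I$)
$x{\left(P \right)} = -2 + 11 P$ ($x{\left(P \right)} = -4 - \left(-2 + P + 4 \left(P - 4 P\right)\right) = -4 - \left(-2 + P + 4 \left(-3\right) P\right) = -4 + \left(\left(-4 + 6 + 12 P\right) - P\right) = -4 + \left(\left(2 + 12 P\right) - P\right) = -4 + \left(2 + 11 P\right) = -2 + 11 P$)
$y{\left(u \right)} = 2$ ($y{\left(u \right)} = \frac{2 u}{u + 0} = \frac{2 u}{u} = 2$)
$W{\left(21 \right)} y{\left(x{\left(2 \right)} \right)} = 16 \cdot 2 = 32$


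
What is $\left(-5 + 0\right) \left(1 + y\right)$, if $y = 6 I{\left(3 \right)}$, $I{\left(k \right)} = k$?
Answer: $-95$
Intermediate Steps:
$y = 18$ ($y = 6 \cdot 3 = 18$)
$\left(-5 + 0\right) \left(1 + y\right) = \left(-5 + 0\right) \left(1 + 18\right) = \left(-5\right) 19 = -95$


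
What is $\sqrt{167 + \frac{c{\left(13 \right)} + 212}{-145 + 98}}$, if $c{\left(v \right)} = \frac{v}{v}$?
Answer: $\frac{2 \sqrt{89723}}{47} \approx 12.746$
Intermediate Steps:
$c{\left(v \right)} = 1$
$\sqrt{167 + \frac{c{\left(13 \right)} + 212}{-145 + 98}} = \sqrt{167 + \frac{1 + 212}{-145 + 98}} = \sqrt{167 + \frac{213}{-47}} = \sqrt{167 + 213 \left(- \frac{1}{47}\right)} = \sqrt{167 - \frac{213}{47}} = \sqrt{\frac{7636}{47}} = \frac{2 \sqrt{89723}}{47}$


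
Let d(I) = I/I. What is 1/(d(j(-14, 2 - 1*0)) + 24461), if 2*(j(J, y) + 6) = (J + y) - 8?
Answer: 1/24462 ≈ 4.0880e-5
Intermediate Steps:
j(J, y) = -10 + J/2 + y/2 (j(J, y) = -6 + ((J + y) - 8)/2 = -6 + (-8 + J + y)/2 = -6 + (-4 + J/2 + y/2) = -10 + J/2 + y/2)
d(I) = 1
1/(d(j(-14, 2 - 1*0)) + 24461) = 1/(1 + 24461) = 1/24462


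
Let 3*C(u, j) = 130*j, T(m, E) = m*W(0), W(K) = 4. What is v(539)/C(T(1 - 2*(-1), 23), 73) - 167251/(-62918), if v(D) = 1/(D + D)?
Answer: 855507356987/321832490980 ≈ 2.6582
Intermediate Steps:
v(D) = 1/(2*D)
T(m, E) = 4*m (T(m, E) = m*4 = 4*m)
C(u, j) = 130*j/3 (C(u, j) = (130*j)/3 = 130*j/3)
v(539)/C(T(1 - 2*(-1), 23), 73) - 167251/(-62918) = ((½)/539)/(((130/3)*73)) - 167251/(-62918) = ((½)*(1/539))/(9490/3) - 167251*(-1/62918) = (1/1078)*(3/9490) + 167251/62918 = 3/10230220 + 167251/62918 = 855507356987/321832490980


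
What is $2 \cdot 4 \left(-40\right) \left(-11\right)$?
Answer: $3520$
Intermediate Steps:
$2 \cdot 4 \left(-40\right) \left(-11\right) = 8 \left(-40\right) \left(-11\right) = \left(-320\right) \left(-11\right) = 3520$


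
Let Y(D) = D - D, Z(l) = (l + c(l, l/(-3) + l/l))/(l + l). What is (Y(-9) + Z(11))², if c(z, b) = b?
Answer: 625/4356 ≈ 0.14348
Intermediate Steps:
Z(l) = (1 + 2*l/3)/(2*l) (Z(l) = (l + (l/(-3) + l/l))/(l + l) = (l + (l*(-⅓) + 1))/((2*l)) = (l + (-l/3 + 1))*(1/(2*l)) = (l + (1 - l/3))*(1/(2*l)) = (1 + 2*l/3)*(1/(2*l)) = (1 + 2*l/3)/(2*l))
Y(D) = 0
(Y(-9) + Z(11))² = (0 + (⅙)*(3 + 2*11)/11)² = (0 + (⅙)*(1/11)*(3 + 22))² = (0 + (⅙)*(1/11)*25)² = (0 + 25/66)² = (25/66)² = 625/4356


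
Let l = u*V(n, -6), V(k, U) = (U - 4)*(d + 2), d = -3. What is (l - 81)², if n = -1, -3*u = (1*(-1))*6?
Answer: 3721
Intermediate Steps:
u = 2 (u = -1*(-1)*6/3 = -(-1)*6/3 = -⅓*(-6) = 2)
V(k, U) = 4 - U (V(k, U) = (U - 4)*(-3 + 2) = (-4 + U)*(-1) = 4 - U)
l = 20 (l = 2*(4 - 1*(-6)) = 2*(4 + 6) = 2*10 = 20)
(l - 81)² = (20 - 81)² = (-61)² = 3721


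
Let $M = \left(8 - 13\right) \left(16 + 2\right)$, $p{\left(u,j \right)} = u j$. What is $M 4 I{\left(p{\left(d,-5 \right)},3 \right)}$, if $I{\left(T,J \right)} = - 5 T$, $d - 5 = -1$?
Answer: $-36000$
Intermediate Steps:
$d = 4$ ($d = 5 - 1 = 4$)
$p{\left(u,j \right)} = j u$
$M = -90$ ($M = \left(-5\right) 18 = -90$)
$M 4 I{\left(p{\left(d,-5 \right)},3 \right)} = \left(-90\right) 4 \left(- 5 \left(\left(-5\right) 4\right)\right) = - 360 \left(\left(-5\right) \left(-20\right)\right) = \left(-360\right) 100 = -36000$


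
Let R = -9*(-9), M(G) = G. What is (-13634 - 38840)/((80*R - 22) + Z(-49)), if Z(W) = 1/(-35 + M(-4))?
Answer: -2046486/251861 ≈ -8.1255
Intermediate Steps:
R = 81
Z(W) = -1/39 (Z(W) = 1/(-35 - 4) = 1/(-39) = -1/39)
(-13634 - 38840)/((80*R - 22) + Z(-49)) = (-13634 - 38840)/((80*81 - 22) - 1/39) = -52474/((6480 - 22) - 1/39) = -52474/(6458 - 1/39) = -52474/251861/39 = -52474*39/251861 = -2046486/251861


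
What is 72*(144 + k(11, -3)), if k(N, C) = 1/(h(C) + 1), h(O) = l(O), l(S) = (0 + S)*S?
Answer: 51876/5 ≈ 10375.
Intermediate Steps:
l(S) = S² (l(S) = S*S = S²)
h(O) = O²
k(N, C) = 1/(1 + C²) (k(N, C) = 1/(C² + 1) = 1/(1 + C²))
72*(144 + k(11, -3)) = 72*(144 + 1/(1 + (-3)²)) = 72*(144 + 1/(1 + 9)) = 72*(144 + 1/10) = 72*(144 + ⅒) = 72*(1441/10) = 51876/5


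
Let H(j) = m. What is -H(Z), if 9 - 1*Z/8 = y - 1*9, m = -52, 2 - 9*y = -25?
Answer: 52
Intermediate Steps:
y = 3 (y = 2/9 - ⅑*(-25) = 2/9 + 25/9 = 3)
Z = 120 (Z = 72 - 8*(3 - 1*9) = 72 - 8*(3 - 9) = 72 - 8*(-6) = 72 + 48 = 120)
H(j) = -52
-H(Z) = -1*(-52) = 52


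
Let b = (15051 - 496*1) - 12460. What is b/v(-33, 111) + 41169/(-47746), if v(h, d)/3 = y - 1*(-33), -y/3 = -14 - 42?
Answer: 75202963/28790838 ≈ 2.6120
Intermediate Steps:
y = 168 (y = -3*(-14 - 42) = -3*(-56) = 168)
b = 2095 (b = (15051 - 496) - 12460 = 14555 - 12460 = 2095)
v(h, d) = 603 (v(h, d) = 3*(168 - 1*(-33)) = 3*(168 + 33) = 3*201 = 603)
b/v(-33, 111) + 41169/(-47746) = 2095/603 + 41169/(-47746) = 2095*(1/603) + 41169*(-1/47746) = 2095/603 - 41169/47746 = 75202963/28790838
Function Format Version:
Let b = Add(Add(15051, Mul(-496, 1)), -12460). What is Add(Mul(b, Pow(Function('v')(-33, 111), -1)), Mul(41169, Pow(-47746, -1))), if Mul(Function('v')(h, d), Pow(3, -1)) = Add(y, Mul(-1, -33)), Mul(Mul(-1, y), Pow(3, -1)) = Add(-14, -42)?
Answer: Rational(75202963, 28790838) ≈ 2.6120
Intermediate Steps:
y = 168 (y = Mul(-3, Add(-14, -42)) = Mul(-3, -56) = 168)
b = 2095 (b = Add(Add(15051, -496), -12460) = Add(14555, -12460) = 2095)
Function('v')(h, d) = 603 (Function('v')(h, d) = Mul(3, Add(168, Mul(-1, -33))) = Mul(3, Add(168, 33)) = Mul(3, 201) = 603)
Add(Mul(b, Pow(Function('v')(-33, 111), -1)), Mul(41169, Pow(-47746, -1))) = Add(Mul(2095, Pow(603, -1)), Mul(41169, Pow(-47746, -1))) = Add(Mul(2095, Rational(1, 603)), Mul(41169, Rational(-1, 47746))) = Add(Rational(2095, 603), Rational(-41169, 47746)) = Rational(75202963, 28790838)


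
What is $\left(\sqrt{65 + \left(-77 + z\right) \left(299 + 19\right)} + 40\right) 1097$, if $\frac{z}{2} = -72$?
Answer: $43880 + 1097 i \sqrt{70213} \approx 43880.0 + 2.9068 \cdot 10^{5} i$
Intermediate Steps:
$z = -144$ ($z = 2 \left(-72\right) = -144$)
$\left(\sqrt{65 + \left(-77 + z\right) \left(299 + 19\right)} + 40\right) 1097 = \left(\sqrt{65 + \left(-77 - 144\right) \left(299 + 19\right)} + 40\right) 1097 = \left(\sqrt{65 - 70278} + 40\right) 1097 = \left(\sqrt{-70213} + 40\right) 1097 = \left(i \sqrt{70213} + 40\right) 1097 = \left(40 + i \sqrt{70213}\right) 1097 = 43880 + 1097 i \sqrt{70213}$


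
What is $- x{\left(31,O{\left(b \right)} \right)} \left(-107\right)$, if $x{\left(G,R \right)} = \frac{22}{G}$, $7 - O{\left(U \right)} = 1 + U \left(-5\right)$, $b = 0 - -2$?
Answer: $\frac{2354}{31} \approx 75.935$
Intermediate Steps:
$b = 2$ ($b = 0 + 2 = 2$)
$O{\left(U \right)} = 6 + 5 U$ ($O{\left(U \right)} = 7 - \left(1 + U \left(-5\right)\right) = 7 - \left(1 - 5 U\right) = 7 + \left(-1 + 5 U\right) = 6 + 5 U$)
$- x{\left(31,O{\left(b \right)} \right)} \left(-107\right) = - \frac{22}{31} \left(-107\right) = \left(-1\right) \frac{22}{31} \left(-107\right) = \left(- \frac{22}{31}\right) \left(-107\right) = \frac{2354}{31}$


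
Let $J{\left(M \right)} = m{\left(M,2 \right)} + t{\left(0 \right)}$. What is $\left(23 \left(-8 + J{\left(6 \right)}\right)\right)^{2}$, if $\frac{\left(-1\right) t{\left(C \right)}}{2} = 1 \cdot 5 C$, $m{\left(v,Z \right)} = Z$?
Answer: $19044$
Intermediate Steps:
$t{\left(C \right)} = - 10 C$ ($t{\left(C \right)} = - 2 \cdot 1 \cdot 5 C = - 2 \cdot 5 C = - 10 C$)
$J{\left(M \right)} = 2$ ($J{\left(M \right)} = 2 - 0 = 2 + 0 = 2$)
$\left(23 \left(-8 + J{\left(6 \right)}\right)\right)^{2} = \left(23 \left(-8 + 2\right)\right)^{2} = \left(23 \left(-6\right)\right)^{2} = \left(-138\right)^{2} = 19044$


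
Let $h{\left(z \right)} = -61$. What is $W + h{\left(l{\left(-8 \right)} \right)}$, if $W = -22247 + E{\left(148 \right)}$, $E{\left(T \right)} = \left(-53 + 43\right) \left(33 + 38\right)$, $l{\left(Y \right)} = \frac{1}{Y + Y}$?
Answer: $-23018$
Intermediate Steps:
$l{\left(Y \right)} = \frac{1}{2 Y}$
$E{\left(T \right)} = -710$ ($E{\left(T \right)} = \left(-10\right) 71 = -710$)
$W = -22957$ ($W = -22247 - 710 = -22957$)
$W + h{\left(l{\left(-8 \right)} \right)} = -22957 - 61 = -23018$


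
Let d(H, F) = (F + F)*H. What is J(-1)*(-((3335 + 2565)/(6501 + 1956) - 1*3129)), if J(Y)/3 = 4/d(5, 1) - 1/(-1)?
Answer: 185192371/14095 ≈ 13139.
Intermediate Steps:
d(H, F) = 2*F*H (d(H, F) = (2*F)*H = 2*F*H)
J(Y) = 21/5 (J(Y) = 3*(4/((2*1*5)) - 1/(-1)) = 3*(4/10 - 1*(-1)) = 3*(4*(⅒) + 1) = 3*(⅖ + 1) = 3*(7/5) = 21/5)
J(-1)*(-((3335 + 2565)/(6501 + 1956) - 1*3129)) = 21*(-((3335 + 2565)/(6501 + 1956) - 1*3129))/5 = 21*(-(5900/8457 - 3129))/5 = 21*(-1*(-26456053/8457))/5 = (21/5)*(26456053/8457) = 185192371/14095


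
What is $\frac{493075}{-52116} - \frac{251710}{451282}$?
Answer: $- \frac{117816995255}{11759506356} \approx -10.019$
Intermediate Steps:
$\frac{493075}{-52116} - \frac{251710}{451282} = 493075 \left(- \frac{1}{52116}\right) - \frac{125855}{225641} = - \frac{493075}{52116} - \frac{125855}{225641} = - \frac{117816995255}{11759506356}$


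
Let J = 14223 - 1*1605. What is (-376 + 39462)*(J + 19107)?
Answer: 1240003350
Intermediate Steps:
J = 12618 (J = 14223 - 1605 = 12618)
(-376 + 39462)*(J + 19107) = (-376 + 39462)*(12618 + 19107) = 39086*31725 = 1240003350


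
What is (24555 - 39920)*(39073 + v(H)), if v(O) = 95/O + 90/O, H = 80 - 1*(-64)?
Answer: -86454199405/144 ≈ -6.0038e+8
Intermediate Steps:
H = 144 (H = 80 + 64 = 144)
v(O) = 185/O
(24555 - 39920)*(39073 + v(H)) = (24555 - 39920)*(39073 + 185/144) = -15365*(39073 + 185*(1/144)) = -15365*(39073 + 185/144) = -15365*5626697/144 = -86454199405/144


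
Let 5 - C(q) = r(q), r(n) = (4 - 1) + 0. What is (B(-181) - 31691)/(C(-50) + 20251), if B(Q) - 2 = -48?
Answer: -10579/6751 ≈ -1.5670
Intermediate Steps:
r(n) = 3 (r(n) = 3 + 0 = 3)
C(q) = 2 (C(q) = 5 - 1*3 = 5 - 3 = 2)
B(Q) = -46 (B(Q) = 2 - 48 = -46)
(B(-181) - 31691)/(C(-50) + 20251) = (-46 - 31691)/(2 + 20251) = -31737/20253 = -31737*1/20253 = -10579/6751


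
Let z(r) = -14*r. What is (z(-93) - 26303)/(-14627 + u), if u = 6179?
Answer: 25001/8448 ≈ 2.9594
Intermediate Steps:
(z(-93) - 26303)/(-14627 + u) = (-14*(-93) - 26303)/(-14627 + 6179) = (1302 - 26303)/(-8448) = -25001*(-1/8448) = 25001/8448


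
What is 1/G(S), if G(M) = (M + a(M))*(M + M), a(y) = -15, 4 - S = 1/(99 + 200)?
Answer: -89401/7863100 ≈ -0.011370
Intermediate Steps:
S = 1195/299 (S = 4 - 1/(99 + 200) = 4 - 1/299 = 1195/299 ≈ 3.9967)
G(M) = 2*M*(-15 + M) (G(M) = (M - 15)*(M + M) = (-15 + M)*(2*M) = 2*M*(-15 + M))
1/G(S) = 1/(2*(1195/299)*(-15 + 1195/299)) = 1/(2*(1195/299)*(-3290/299)) = 1/(-7863100/89401) = -89401/7863100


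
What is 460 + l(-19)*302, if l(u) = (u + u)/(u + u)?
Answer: 762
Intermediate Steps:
l(u) = 1 (l(u) = (2*u)/((2*u)) = (2*u)*(1/(2*u)) = 1)
460 + l(-19)*302 = 460 + 1*302 = 460 + 302 = 762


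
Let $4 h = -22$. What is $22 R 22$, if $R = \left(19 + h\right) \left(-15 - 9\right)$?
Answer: $-156816$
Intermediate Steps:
$h = - \frac{11}{2}$ ($h = \frac{1}{4} \left(-22\right) = - \frac{11}{2} \approx -5.5$)
$R = -324$ ($R = \left(19 - \frac{11}{2}\right) \left(-15 - 9\right) = \frac{27}{2} \left(-24\right) = -324$)
$22 R 22 = 22 \left(-324\right) 22 = \left(-7128\right) 22 = -156816$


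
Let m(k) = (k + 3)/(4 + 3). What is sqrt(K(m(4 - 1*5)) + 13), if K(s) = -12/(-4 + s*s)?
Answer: sqrt(257)/4 ≈ 4.0078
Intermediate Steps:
m(k) = 3/7 + k/7 (m(k) = (3 + k)/7 = (3 + k)*(1/7) = 3/7 + k/7)
K(s) = -12/(-4 + s**2)
sqrt(K(m(4 - 1*5)) + 13) = sqrt(-12/(-4 + (3/7 + (4 - 1*5)/7)**2) + 13) = sqrt(-12/(-4 + (3/7 + (4 - 5)/7)**2) + 13) = sqrt(-12/(-4 + (3/7 + (1/7)*(-1))**2) + 13) = sqrt(-12/(-4 + (3/7 - 1/7)**2) + 13) = sqrt(-12/(-4 + (2/7)**2) + 13) = sqrt(-12/(-4 + 4/49) + 13) = sqrt(-12/(-192/49) + 13) = sqrt(-12*(-49/192) + 13) = sqrt(49/16 + 13) = sqrt(257/16) = sqrt(257)/4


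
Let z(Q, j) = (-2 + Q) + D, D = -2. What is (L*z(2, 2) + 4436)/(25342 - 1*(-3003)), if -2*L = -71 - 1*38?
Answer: 4327/28345 ≈ 0.15265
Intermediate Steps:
L = 109/2 (L = -(-71 - 1*38)/2 = -(-71 - 38)/2 = -½*(-109) = 109/2 ≈ 54.500)
z(Q, j) = -4 + Q (z(Q, j) = (-2 + Q) - 2 = -4 + Q)
(L*z(2, 2) + 4436)/(25342 - 1*(-3003)) = (109*(-4 + 2)/2 + 4436)/(25342 - 1*(-3003)) = ((109/2)*(-2) + 4436)/(25342 + 3003) = (-109 + 4436)/28345 = 4327*(1/28345) = 4327/28345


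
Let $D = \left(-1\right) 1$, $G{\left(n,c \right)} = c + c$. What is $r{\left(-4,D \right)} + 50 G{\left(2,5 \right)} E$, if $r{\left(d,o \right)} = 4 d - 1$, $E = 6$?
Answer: $2983$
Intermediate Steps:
$G{\left(n,c \right)} = 2 c$
$D = -1$
$r{\left(d,o \right)} = -1 + 4 d$
$r{\left(-4,D \right)} + 50 G{\left(2,5 \right)} E = \left(-1 + 4 \left(-4\right)\right) + 50 \cdot 2 \cdot 5 \cdot 6 = \left(-1 - 16\right) + 50 \cdot 10 \cdot 6 = -17 + 50 \cdot 60 = -17 + 3000 = 2983$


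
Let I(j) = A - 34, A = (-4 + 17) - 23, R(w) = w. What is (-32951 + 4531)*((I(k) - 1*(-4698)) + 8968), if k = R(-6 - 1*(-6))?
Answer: -387137240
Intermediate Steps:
A = -10 (A = 13 - 23 = -10)
k = 0 (k = -6 - 1*(-6) = -6 + 6 = 0)
I(j) = -44 (I(j) = -10 - 34 = -44)
(-32951 + 4531)*((I(k) - 1*(-4698)) + 8968) = (-32951 + 4531)*((-44 - 1*(-4698)) + 8968) = -28420*((-44 + 4698) + 8968) = -28420*(4654 + 8968) = -28420*13622 = -387137240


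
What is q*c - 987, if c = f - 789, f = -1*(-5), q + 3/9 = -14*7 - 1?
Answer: 230671/3 ≈ 76890.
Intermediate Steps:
q = -298/3 (q = -1/3 + (-14*7 - 1) = -1/3 + (-98 - 1) = -1/3 - 99 = -298/3 ≈ -99.333)
f = 5
c = -784 (c = 5 - 789 = -784)
q*c - 987 = -298/3*(-784) - 987 = 233632/3 - 987 = 230671/3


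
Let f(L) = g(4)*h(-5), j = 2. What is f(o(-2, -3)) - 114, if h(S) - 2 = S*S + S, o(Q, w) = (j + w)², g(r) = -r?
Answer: -202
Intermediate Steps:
o(Q, w) = (2 + w)²
h(S) = 2 + S + S² (h(S) = 2 + (S*S + S) = 2 + (S² + S) = 2 + (S + S²) = 2 + S + S²)
f(L) = -88 (f(L) = (-1*4)*(2 - 5 + (-5)²) = -4*(2 - 5 + 25) = -4*22 = -88)
f(o(-2, -3)) - 114 = -88 - 114 = -202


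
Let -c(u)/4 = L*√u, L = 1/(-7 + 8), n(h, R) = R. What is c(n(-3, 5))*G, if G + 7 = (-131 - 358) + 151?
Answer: 1380*√5 ≈ 3085.8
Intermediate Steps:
G = -345 (G = -7 + ((-131 - 358) + 151) = -7 + (-489 + 151) = -7 - 338 = -345)
L = 1 (L = 1/1 = 1)
c(u) = -4*√u
c(n(-3, 5))*G = -4*√5*(-345) = 1380*√5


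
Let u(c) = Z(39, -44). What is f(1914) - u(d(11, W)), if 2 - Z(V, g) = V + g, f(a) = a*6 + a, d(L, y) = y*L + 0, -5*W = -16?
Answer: 13391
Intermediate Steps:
W = 16/5 (W = -⅕*(-16) = 16/5 ≈ 3.2000)
d(L, y) = L*y (d(L, y) = L*y + 0 = L*y)
f(a) = 7*a (f(a) = 6*a + a = 7*a)
Z(V, g) = 2 - V - g (Z(V, g) = 2 - (V + g) = 2 + (-V - g) = 2 - V - g)
u(c) = 7 (u(c) = 2 - 1*39 - 1*(-44) = 2 - 39 + 44 = 7)
f(1914) - u(d(11, W)) = 7*1914 - 1*7 = 13398 - 7 = 13391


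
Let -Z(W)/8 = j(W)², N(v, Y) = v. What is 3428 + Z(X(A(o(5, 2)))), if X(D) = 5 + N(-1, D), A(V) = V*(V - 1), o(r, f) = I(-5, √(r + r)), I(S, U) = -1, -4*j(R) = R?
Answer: 3420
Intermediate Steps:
j(R) = -R/4
o(r, f) = -1
A(V) = V*(-1 + V)
X(D) = 4 (X(D) = 5 - 1 = 4)
Z(W) = -W²/2 (Z(W) = -8*W²/16 = -W²/2)
3428 + Z(X(A(o(5, 2)))) = 3428 - ½*4² = 3428 - ½*16 = 3428 - 8 = 3420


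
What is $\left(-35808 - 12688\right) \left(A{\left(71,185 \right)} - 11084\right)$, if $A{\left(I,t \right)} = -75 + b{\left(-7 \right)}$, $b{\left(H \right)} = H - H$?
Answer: $541166864$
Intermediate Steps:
$b{\left(H \right)} = 0$
$A{\left(I,t \right)} = -75$ ($A{\left(I,t \right)} = -75 + 0 = -75$)
$\left(-35808 - 12688\right) \left(A{\left(71,185 \right)} - 11084\right) = \left(-35808 - 12688\right) \left(-75 - 11084\right) = \left(-48496\right) \left(-11159\right) = 541166864$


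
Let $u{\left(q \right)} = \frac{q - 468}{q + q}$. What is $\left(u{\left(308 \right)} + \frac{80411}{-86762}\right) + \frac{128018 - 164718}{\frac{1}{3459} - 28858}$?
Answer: $\frac{56819723704973}{666863682839354} \approx 0.085204$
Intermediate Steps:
$u{\left(q \right)} = \frac{-468 + q}{2 q}$
$\left(u{\left(308 \right)} + \frac{80411}{-86762}\right) + \frac{128018 - 164718}{\frac{1}{3459} - 28858} = \left(\frac{-468 + 308}{2 \cdot 308} + \frac{80411}{-86762}\right) + \frac{128018 - 164718}{\frac{1}{3459} - 28858} = \left(\frac{1}{2} \cdot \frac{1}{308} \left(-160\right) + 80411 \left(- \frac{1}{86762}\right)\right) - \frac{36700}{\frac{1}{3459} - 28858} = \left(- \frac{20}{77} - \frac{80411}{86762}\right) - \frac{36700}{- \frac{99819821}{3459}} = - \frac{7926887}{6680674} - - \frac{126945300}{99819821} = - \frac{7926887}{6680674} + \frac{126945300}{99819821} = \frac{56819723704973}{666863682839354}$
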